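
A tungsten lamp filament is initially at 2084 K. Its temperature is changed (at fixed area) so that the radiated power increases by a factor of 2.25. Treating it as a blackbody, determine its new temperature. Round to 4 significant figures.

T₂ ≈ 2552 K

P ∝ T⁴, so T₂/T₁ = (P₂/P₁)^(1/4) = (2.25)^(1/4) = 1.22474.
T₂ = 2084 × 1.22474 = 2552 K.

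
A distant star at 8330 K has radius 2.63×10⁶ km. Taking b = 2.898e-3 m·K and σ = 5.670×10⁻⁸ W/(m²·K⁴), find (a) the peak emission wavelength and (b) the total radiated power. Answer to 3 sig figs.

(a) λ_max = b/T = 2.898×10⁻³/8330 = 3.479×10⁻⁷ m = 0.348 μm.
Surface area A = 4πR² = 4π(2.63×10⁹ m)² = 8.69203×10¹⁹ m².
(b) P = σAT⁴ = 5.670×10⁻⁸×8.69203×10¹⁹×(8330)⁴ = 2.37×10²⁸ W.

λ_max ≈ 0.348 μm; P ≈ 2.37×10²⁸ W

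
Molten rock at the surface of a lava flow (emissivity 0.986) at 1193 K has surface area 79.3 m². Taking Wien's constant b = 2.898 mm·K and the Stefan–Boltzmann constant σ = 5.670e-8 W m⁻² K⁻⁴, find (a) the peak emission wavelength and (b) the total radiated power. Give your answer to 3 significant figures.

(a) λ_max = b/T = 2.898×10⁻³/1193 = 2.429×10⁻⁶ m = 2.43×10³ nm.
Area A = 79.3 m².
(b) P = εσAT⁴ = 0.986×5.670×10⁻⁸×79.3×(1193)⁴ = 8.98×10⁶ W.

λ_max ≈ 2.43×10³ nm; P ≈ 8.98×10⁶ W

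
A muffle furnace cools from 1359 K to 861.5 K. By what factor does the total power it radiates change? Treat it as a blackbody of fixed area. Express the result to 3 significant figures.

P ∝ T⁴, so P₂/P₁ = (T₂/T₁)⁴ = (861.5/1359)⁴ = (0.633922)⁴ = 0.161.

P₂/P₁ ≈ 0.161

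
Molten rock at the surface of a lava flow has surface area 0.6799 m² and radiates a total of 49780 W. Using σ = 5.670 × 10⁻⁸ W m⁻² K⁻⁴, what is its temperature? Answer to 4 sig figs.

Area A = 0.6799 m².
P = σAT⁴ ⇒ T = (P/(σA))^(1/4) = (49780/(5.670×10⁻⁸×0.6799))^(1/4) = 1066 K.

T ≈ 1066 K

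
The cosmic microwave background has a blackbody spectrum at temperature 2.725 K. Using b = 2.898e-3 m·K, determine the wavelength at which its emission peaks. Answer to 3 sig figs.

Wien's displacement law: λ_max = b/T = (2.898×10⁻³ m·K)/(2.725 K) = 1.063×10⁻³ m.
That is 1.06 mm, in the microwave range.

λ_max ≈ 1.06 mm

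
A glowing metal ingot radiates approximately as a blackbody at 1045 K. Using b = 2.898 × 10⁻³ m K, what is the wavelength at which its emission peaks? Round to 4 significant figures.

Wien's displacement law: λ_max = b/T = (2.898×10⁻³ m·K)/(1045 K) = 2.7732×10⁻⁶ m.
That is 2773 nm, in the infrared range.

λ_max ≈ 2773 nm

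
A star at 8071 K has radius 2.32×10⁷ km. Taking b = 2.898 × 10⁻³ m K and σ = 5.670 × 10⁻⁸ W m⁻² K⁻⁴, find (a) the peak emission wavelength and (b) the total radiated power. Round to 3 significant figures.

(a) λ_max = b/T = 2.898×10⁻³/8071 = 3.591×10⁻⁷ m = 0.359 μm.
Surface area A = 4πR² = 4π(2.32×10¹⁰ m)² = 6.76372×10²¹ m².
(b) P = σAT⁴ = 5.670×10⁻⁸×6.76372×10²¹×(8071)⁴ = 1.63×10³⁰ W.

λ_max ≈ 0.359 μm; P ≈ 1.63×10³⁰ W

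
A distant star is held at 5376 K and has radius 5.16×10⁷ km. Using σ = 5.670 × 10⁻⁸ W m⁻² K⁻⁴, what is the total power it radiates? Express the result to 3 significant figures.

P ≈ 1.58×10³⁰ W

Surface area A = 4πR² = 4π(5.16×10¹⁰ m)² = 3.34587×10²² m².
P = σAT⁴ = 5.670×10⁻⁸ × 3.34587×10²² × (5376)⁴ = 1.58×10³⁰ W.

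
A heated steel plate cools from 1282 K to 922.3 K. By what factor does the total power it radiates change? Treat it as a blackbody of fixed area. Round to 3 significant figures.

P ∝ T⁴, so P₂/P₁ = (T₂/T₁)⁴ = (922.3/1282)⁴ = (0.719423)⁴ = 0.268.

P₂/P₁ ≈ 0.268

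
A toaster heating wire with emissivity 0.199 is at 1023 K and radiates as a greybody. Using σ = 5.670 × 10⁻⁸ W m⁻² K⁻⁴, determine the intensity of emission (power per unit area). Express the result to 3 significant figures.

I ≈ 1.24×10⁴ W/m²

Stefan–Boltzmann: I = εσT⁴ = 0.199 × 5.670×10⁻⁸ × (1023)⁴ = 1.24×10⁴ W/m².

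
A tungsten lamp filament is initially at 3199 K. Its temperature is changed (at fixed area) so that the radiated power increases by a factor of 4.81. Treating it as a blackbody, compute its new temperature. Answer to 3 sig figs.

P ∝ T⁴, so T₂/T₁ = (P₂/P₁)^(1/4) = (4.81)^(1/4) = 1.48094.
T₂ = 3199 × 1.48094 = 4.74×10³ K.

T₂ ≈ 4.74×10³ K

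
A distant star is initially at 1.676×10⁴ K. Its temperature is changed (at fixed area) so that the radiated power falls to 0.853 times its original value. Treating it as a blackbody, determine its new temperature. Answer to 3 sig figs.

P ∝ T⁴, so T₂/T₁ = (P₂/P₁)^(1/4) = (0.853)^(1/4) = 0.961031.
T₂ = 1.676×10⁴ × 0.961031 = 1.61×10⁴ K.

T₂ ≈ 1.61×10⁴ K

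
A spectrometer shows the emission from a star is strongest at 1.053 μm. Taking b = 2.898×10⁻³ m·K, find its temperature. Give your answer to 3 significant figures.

Wien's law gives T = b/λ_max = (2.898×10⁻³ m·K)/(1.053×10⁻⁶ m) = 2.75×10³ K.

T ≈ 2.75×10³ K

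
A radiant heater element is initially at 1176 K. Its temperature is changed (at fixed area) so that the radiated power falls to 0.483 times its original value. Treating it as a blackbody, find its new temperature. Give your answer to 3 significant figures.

P ∝ T⁴, so T₂/T₁ = (P₂/P₁)^(1/4) = (0.483)^(1/4) = 0.833656.
T₂ = 1176 × 0.833656 = 980 K.

T₂ ≈ 980 K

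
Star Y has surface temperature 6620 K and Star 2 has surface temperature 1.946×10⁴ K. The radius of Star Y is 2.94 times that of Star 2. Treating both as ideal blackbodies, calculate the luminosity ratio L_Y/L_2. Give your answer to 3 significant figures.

L_Y/L_2 ≈ 0.116

L ∝ R²T⁴, so L_Y/L_2 = (R_Y/R_2)²(T_Y/T_2)⁴ = (2.94)² × (6620/1.946×10⁴)⁴ = 8.6436 × 0.0133925 = 0.116.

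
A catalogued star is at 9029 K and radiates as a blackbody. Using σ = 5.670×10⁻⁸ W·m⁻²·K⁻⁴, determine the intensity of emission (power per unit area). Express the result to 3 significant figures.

Stefan–Boltzmann: I = σT⁴ = 5.670×10⁻⁸ × (9029)⁴ = 3.77×10⁸ W/m².

I ≈ 3.77×10⁸ W/m²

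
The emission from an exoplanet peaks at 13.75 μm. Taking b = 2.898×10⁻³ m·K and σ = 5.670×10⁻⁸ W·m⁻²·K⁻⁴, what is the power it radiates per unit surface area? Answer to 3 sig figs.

Wien's law: T = b/λ_max = 2.898×10⁻³/1.375×10⁻⁵ = 210.764 K.
Then I = σT⁴ = 5.670×10⁻⁸×(210.764)⁴ = 112 W/m².

I ≈ 112 W/m²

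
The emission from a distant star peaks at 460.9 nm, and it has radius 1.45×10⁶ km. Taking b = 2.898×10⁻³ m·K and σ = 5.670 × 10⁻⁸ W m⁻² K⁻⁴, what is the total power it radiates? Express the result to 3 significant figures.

P ≈ 2.34×10²⁷ W

Wien's law: T = b/λ_max = 2.898×10⁻³/4.609×10⁻⁷ = 6287.70 K.
Surface area A = 4πR² = 4π(1.45×10⁹ m)² = 2.64208×10¹⁹ m².
Then P = σAT⁴ = 5.670×10⁻⁸×2.64208×10¹⁹×(6287.70)⁴ = 2.34×10²⁷ W.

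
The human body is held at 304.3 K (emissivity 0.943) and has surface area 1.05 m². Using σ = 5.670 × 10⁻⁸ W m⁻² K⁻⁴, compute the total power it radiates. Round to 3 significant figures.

Area A = 1.05 m².
P = εσAT⁴ = 0.943 × 5.670×10⁻⁸ × 1.05 × (304.3)⁴ = 481 W.

P ≈ 481 W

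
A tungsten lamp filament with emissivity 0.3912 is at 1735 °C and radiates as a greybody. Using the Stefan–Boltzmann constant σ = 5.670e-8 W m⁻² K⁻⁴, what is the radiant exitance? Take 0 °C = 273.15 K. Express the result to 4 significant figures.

I ≈ 3.607×10⁵ W/m²

T = 1735 °C + 273.15 = 2008.15 K.
Stefan–Boltzmann: I = εσT⁴ = 0.3912 × 5.670×10⁻⁸ × (2008.15)⁴ = 3.607×10⁵ W/m².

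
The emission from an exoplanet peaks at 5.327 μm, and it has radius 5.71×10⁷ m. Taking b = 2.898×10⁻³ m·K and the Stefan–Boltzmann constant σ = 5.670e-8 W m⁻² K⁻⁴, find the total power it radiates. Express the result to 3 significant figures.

P ≈ 2.03×10²⁰ W

Wien's law: T = b/λ_max = 2.898×10⁻³/5.327×10⁻⁶ = 544.021 K.
Surface area A = 4πR² = 4π(5.71×10⁷ m)² = 4.09715×10¹⁶ m².
Then P = σAT⁴ = 5.670×10⁻⁸×4.09715×10¹⁶×(544.021)⁴ = 2.03×10²⁰ W.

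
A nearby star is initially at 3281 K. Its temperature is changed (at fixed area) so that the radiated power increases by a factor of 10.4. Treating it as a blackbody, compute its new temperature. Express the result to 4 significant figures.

T₂ ≈ 5892 K

P ∝ T⁴, so T₂/T₁ = (P₂/P₁)^(1/4) = (10.4)^(1/4) = 1.79580.
T₂ = 3281 × 1.79580 = 5892 K.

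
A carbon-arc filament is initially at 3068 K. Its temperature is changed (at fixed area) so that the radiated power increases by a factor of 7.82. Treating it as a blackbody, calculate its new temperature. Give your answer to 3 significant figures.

P ∝ T⁴, so T₂/T₁ = (P₂/P₁)^(1/4) = (7.82)^(1/4) = 1.67225.
T₂ = 3068 × 1.67225 = 5.13×10³ K.

T₂ ≈ 5.13×10³ K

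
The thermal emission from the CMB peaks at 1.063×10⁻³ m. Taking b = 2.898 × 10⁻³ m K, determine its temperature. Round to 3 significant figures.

Wien's law gives T = b/λ_max = (2.898×10⁻³ m·K)/(1.063×10⁻³ m) = 2.73 K.

T ≈ 2.73 K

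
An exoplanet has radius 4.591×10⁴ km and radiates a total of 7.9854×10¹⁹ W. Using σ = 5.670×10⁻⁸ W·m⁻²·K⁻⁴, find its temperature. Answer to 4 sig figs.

Surface area A = 4πR² = 4π(4.591×10⁷ m)² = 2.64865×10¹⁶ m².
P = σAT⁴ ⇒ T = (P/(σA))^(1/4) = (7.9854×10¹⁹/(5.670×10⁻⁸×2.64865×10¹⁶))^(1/4) = 480.2 K.

T ≈ 480.2 K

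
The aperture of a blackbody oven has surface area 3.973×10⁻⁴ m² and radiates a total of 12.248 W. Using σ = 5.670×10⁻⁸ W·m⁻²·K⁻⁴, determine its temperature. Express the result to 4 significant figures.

T ≈ 858.7 K

Area A = 3.973×10⁻⁴ m².
P = σAT⁴ ⇒ T = (P/(σA))^(1/4) = (12.248/(5.670×10⁻⁸×3.973×10⁻⁴))^(1/4) = 858.7 K.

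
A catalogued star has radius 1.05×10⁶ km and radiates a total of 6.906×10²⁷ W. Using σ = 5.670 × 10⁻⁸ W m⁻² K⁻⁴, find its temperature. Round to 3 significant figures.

T ≈ 9.68×10³ K

Surface area A = 4πR² = 4π(1.05×10⁹ m)² = 1.38544×10¹⁹ m².
P = σAT⁴ ⇒ T = (P/(σA))^(1/4) = (6.906×10²⁷/(5.670×10⁻⁸×1.38544×10¹⁹))^(1/4) = 9.68×10³ K.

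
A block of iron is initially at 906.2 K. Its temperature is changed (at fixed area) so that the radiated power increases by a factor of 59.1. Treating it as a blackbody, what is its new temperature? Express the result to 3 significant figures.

T₂ ≈ 2.51×10³ K

P ∝ T⁴, so T₂/T₁ = (P₂/P₁)^(1/4) = (59.1)^(1/4) = 2.77266.
T₂ = 906.2 × 2.77266 = 2.51×10³ K.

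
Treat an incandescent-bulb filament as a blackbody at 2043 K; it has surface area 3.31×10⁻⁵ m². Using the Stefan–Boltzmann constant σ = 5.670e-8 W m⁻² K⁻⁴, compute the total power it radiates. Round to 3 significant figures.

Area A = 3.31×10⁻⁵ m².
P = σAT⁴ = 5.670×10⁻⁸ × 3.31×10⁻⁵ × (2043)⁴ = 32.7 W.

P ≈ 32.7 W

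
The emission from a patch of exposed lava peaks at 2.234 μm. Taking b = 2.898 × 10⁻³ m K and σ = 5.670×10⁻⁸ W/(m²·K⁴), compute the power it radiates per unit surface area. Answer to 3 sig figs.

Wien's law: T = b/λ_max = 2.898×10⁻³/2.234×10⁻⁶ = 1297.22 K.
Then I = σT⁴ = 5.670×10⁻⁸×(1297.22)⁴ = 1.61×10⁵ W/m².

I ≈ 1.61×10⁵ W/m²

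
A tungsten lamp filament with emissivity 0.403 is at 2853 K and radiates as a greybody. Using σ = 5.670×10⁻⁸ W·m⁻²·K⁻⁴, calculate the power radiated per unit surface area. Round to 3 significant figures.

Stefan–Boltzmann: I = εσT⁴ = 0.403 × 5.670×10⁻⁸ × (2853)⁴ = 1.51×10⁶ W/m².

I ≈ 1.51×10⁶ W/m²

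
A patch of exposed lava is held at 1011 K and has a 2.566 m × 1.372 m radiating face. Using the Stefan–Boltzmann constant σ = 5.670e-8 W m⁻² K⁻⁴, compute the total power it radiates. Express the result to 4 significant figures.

Area A = 2.566 × 1.372 = 3.52055 m².
P = σAT⁴ = 5.670×10⁻⁸ × 3.52055 × (1011)⁴ = 2.085×10⁵ W.

P ≈ 2.085×10⁵ W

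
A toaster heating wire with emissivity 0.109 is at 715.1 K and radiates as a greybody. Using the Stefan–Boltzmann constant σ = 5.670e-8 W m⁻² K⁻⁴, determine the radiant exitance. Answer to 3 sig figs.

Stefan–Boltzmann: I = εσT⁴ = 0.109 × 5.670×10⁻⁸ × (715.1)⁴ = 1.62×10³ W/m².

I ≈ 1.62×10³ W/m²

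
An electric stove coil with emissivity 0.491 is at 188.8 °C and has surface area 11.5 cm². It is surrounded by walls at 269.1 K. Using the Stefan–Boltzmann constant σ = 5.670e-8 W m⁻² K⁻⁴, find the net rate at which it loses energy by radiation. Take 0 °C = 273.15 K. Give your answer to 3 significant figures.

T = 188.8 °C + 273.15 = 461.95 K.
Area A = 11.5 cm² = 1.15×10⁻³ m².
Net radiated power P_net = εσA(T⁴ − T₀⁴) = 0.491×5.670×10⁻⁸×1.15×10⁻³×(461.95⁴ − 269.1⁴).
T⁴ − T₀⁴ = 4.55386×10¹⁰ − 5.24390×10⁹ = 4.02947×10¹⁰ K⁴, so P_net = 1.29 W.

Net loss ≈ 1.29 W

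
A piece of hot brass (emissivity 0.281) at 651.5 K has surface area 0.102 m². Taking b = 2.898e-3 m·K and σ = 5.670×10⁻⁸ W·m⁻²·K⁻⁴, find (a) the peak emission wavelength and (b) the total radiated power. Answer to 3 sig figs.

(a) λ_max = b/T = 2.898×10⁻³/651.5 = 4.448×10⁻⁶ m = 4.45 μm.
Area A = 0.102 m².
(b) P = εσAT⁴ = 0.281×5.670×10⁻⁸×0.102×(651.5)⁴ = 293 W.

λ_max ≈ 4.45 μm; P ≈ 293 W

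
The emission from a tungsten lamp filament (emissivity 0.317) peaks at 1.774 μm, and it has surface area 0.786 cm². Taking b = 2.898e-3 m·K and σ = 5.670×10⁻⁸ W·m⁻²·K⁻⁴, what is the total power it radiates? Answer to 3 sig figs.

P ≈ 10.1 W

Wien's law: T = b/λ_max = 2.898×10⁻³/1.774×10⁻⁶ = 1633.60 K.
Area A = 0.786 cm² = 7.86×10⁻⁵ m².
Then P = εσAT⁴ = 0.317×5.670×10⁻⁸×7.86×10⁻⁵×(1633.60)⁴ = 10.1 W.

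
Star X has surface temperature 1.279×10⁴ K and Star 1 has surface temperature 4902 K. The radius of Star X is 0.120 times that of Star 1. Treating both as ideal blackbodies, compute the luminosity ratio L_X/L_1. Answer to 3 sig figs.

L_X/L_1 ≈ 0.667

L ∝ R²T⁴, so L_X/L_1 = (R_X/R_1)²(T_X/T_1)⁴ = (0.120)² × (1.279×10⁴/4902)⁴ = 0.0144 × 46.3435 = 0.667.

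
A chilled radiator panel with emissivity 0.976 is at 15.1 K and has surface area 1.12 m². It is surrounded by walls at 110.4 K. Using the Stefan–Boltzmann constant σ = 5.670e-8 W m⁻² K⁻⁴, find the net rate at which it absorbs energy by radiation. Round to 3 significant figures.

Area A = 1.12 m².
Net radiated power P_net = εσA(T⁴ − T₀⁴) = 0.976×5.670×10⁻⁸×1.12×(15.1⁴ − 110.4⁴).
T⁴ − T₀⁴ = 51988.6 − 1.48551×10⁸ = -1.48499×10⁸ K⁴, so P_net = -9.20 W — negative, meaning a net gain of 9.20 W.

Net gain ≈ 9.20 W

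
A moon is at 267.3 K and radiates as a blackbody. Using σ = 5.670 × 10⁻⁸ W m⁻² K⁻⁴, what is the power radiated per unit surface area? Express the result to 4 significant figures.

Stefan–Boltzmann: I = σT⁴ = 5.670×10⁻⁸ × (267.3)⁴ = 289.5 W/m².

I ≈ 289.5 W/m²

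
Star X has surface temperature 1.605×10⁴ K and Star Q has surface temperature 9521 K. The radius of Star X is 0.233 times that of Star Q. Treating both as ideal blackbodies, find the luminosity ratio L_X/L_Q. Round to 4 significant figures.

L ∝ R²T⁴, so L_X/L_Q = (R_X/R_Q)²(T_X/T_Q)⁴ = (0.233)² × (1.605×10⁴/9521)⁴ = 0.054289 × 8.07551 = 0.4384.

L_X/L_Q ≈ 0.4384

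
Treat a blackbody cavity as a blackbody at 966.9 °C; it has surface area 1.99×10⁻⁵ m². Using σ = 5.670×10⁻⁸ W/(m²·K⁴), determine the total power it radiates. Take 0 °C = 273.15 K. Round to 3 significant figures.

T = 966.9 °C + 273.15 = 1240.05 K.
Area A = 1.99×10⁻⁵ m².
P = σAT⁴ = 5.670×10⁻⁸ × 1.99×10⁻⁵ × (1240.05)⁴ = 2.67 W.

P ≈ 2.67 W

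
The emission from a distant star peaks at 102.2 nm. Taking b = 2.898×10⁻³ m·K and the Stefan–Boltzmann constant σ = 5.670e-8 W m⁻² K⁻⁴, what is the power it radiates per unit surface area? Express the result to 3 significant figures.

Wien's law: T = b/λ_max = 2.898×10⁻³/1.022×10⁻⁷ = 28356.2 K.
Then I = σT⁴ = 5.670×10⁻⁸×(28356.2)⁴ = 3.67×10¹⁰ W/m².

I ≈ 3.67×10¹⁰ W/m²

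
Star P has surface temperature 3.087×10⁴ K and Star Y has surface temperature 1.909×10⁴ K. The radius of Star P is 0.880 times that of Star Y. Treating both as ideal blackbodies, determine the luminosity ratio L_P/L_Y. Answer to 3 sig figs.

L_P/L_Y ≈ 5.30

L ∝ R²T⁴, so L_P/L_Y = (R_P/R_Y)²(T_P/T_Y)⁴ = (0.880)² × (3.087×10⁴/1.909×10⁴)⁴ = 0.7744 × 6.83790 = 5.30.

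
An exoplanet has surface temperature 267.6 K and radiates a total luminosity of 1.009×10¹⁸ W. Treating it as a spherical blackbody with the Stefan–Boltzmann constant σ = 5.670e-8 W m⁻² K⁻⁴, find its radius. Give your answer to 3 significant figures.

L = 4πR²σT⁴ ⇒ R = √(L/(4πσT⁴)).
σT⁴ = 290.755 W/m², so R = √(1.009×10¹⁸/(4π×290.755)) = 1.66×10⁷ m.

R ≈ 1.66×10⁷ m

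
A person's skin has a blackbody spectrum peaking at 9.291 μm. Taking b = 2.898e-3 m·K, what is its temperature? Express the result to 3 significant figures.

T ≈ 312 K

Wien's law gives T = b/λ_max = (2.898×10⁻³ m·K)/(9.291×10⁻⁶ m) = 312 K.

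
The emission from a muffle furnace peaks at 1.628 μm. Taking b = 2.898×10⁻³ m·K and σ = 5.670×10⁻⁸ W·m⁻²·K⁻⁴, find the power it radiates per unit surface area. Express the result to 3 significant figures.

Wien's law: T = b/λ_max = 2.898×10⁻³/1.628×10⁻⁶ = 1780.10 K.
Then I = σT⁴ = 5.670×10⁻⁸×(1780.10)⁴ = 5.69×10⁵ W/m².

I ≈ 5.69×10⁵ W/m²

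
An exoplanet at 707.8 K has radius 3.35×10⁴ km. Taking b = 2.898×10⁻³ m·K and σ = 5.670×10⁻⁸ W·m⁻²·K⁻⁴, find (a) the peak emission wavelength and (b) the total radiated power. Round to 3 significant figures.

λ_max ≈ 4.09 μm; P ≈ 2.01×10²⁰ W

(a) λ_max = b/T = 2.898×10⁻³/707.8 = 4.094×10⁻⁶ m = 4.09 μm.
Surface area A = 4πR² = 4π(3.35×10⁷ m)² = 1.41026×10¹⁶ m².
(b) P = σAT⁴ = 5.670×10⁻⁸×1.41026×10¹⁶×(707.8)⁴ = 2.01×10²⁰ W.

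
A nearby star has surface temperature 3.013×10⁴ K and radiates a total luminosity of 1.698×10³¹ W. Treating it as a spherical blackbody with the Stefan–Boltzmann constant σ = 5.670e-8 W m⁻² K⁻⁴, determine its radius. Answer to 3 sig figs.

R ≈ 5.38×10⁹ m

L = 4πR²σT⁴ ⇒ R = √(L/(4πσT⁴)).
σT⁴ = 4.67283×10¹⁰ W/m², so R = √(1.698×10³¹/(4π×4.67283×10¹⁰)) = 5.38×10⁹ m.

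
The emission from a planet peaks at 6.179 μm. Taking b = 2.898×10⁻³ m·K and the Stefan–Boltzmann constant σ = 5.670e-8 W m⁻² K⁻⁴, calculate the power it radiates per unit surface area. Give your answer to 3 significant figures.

I ≈ 2.74×10³ W/m²

Wien's law: T = b/λ_max = 2.898×10⁻³/6.179×10⁻⁶ = 469.008 K.
Then I = σT⁴ = 5.670×10⁻⁸×(469.008)⁴ = 2.74×10³ W/m².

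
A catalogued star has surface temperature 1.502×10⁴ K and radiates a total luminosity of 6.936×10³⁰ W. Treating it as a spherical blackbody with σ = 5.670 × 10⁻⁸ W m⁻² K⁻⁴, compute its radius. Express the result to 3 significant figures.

L = 4πR²σT⁴ ⇒ R = √(L/(4πσT⁴)).
σT⁴ = 2.88578×10⁹ W/m², so R = √(6.936×10³⁰/(4π×2.88578×10⁹)) = 1.38×10¹⁰ m.

R ≈ 1.38×10¹⁰ m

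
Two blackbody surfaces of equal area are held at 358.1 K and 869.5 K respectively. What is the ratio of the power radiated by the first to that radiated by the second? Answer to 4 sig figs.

With equal areas, P₁/P₂ = (T₁/T₂)⁴ = (358.1/869.5)⁴ = 0.02877.

P₁/P₂ ≈ 0.02877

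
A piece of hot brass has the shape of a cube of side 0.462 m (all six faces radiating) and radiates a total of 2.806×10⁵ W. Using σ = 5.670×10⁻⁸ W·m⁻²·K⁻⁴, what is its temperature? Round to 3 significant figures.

Area A = 6s² = 6×(0.462 m)² = 1.28066 m².
P = σAT⁴ ⇒ T = (P/(σA))^(1/4) = (2.806×10⁵/(5.670×10⁻⁸×1.28066))^(1/4) = 1.40×10³ K.

T ≈ 1.40×10³ K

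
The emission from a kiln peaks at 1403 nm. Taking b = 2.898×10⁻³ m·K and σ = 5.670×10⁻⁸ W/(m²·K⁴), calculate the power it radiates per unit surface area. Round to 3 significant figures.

Wien's law: T = b/λ_max = 2.898×10⁻³/1.403×10⁻⁶ = 2065.57 K.
Then I = σT⁴ = 5.670×10⁻⁸×(2065.57)⁴ = 1.03×10⁶ W/m².

I ≈ 1.03×10⁶ W/m²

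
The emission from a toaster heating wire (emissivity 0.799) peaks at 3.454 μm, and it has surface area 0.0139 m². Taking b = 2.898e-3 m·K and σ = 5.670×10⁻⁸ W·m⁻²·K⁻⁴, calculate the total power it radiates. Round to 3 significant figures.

Wien's law: T = b/λ_max = 2.898×10⁻³/3.454×10⁻⁶ = 839.027 K.
Area A = 0.0139 m².
Then P = εσAT⁴ = 0.799×5.670×10⁻⁸×0.0139×(839.027)⁴ = 312 W.

P ≈ 312 W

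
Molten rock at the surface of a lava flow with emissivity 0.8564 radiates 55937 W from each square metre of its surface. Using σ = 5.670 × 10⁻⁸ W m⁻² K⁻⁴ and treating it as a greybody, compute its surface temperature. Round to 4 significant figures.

T ≈ 1036 K

I = εσT⁴, so T = (I/εσ)^(1/4) = (55937/(0.8564×5.670×10⁻⁸))^(1/4) = 1036 K.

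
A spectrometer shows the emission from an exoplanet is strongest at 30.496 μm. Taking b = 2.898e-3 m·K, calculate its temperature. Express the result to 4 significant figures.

T ≈ 95.03 K

Wien's law gives T = b/λ_max = (2.898×10⁻³ m·K)/(3.0496×10⁻⁵ m) = 95.03 K.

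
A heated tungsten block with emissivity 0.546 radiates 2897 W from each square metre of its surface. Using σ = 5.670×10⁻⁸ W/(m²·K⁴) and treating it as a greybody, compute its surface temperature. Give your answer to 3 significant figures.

I = εσT⁴, so T = (I/εσ)^(1/4) = (2897/(0.546×5.670×10⁻⁸))^(1/4) = 553 K.

T ≈ 553 K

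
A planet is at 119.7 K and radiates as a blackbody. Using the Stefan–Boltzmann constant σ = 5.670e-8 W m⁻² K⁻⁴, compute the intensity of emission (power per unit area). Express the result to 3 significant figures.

Stefan–Boltzmann: I = σT⁴ = 5.670×10⁻⁸ × (119.7)⁴ = 11.6 W/m².

I ≈ 11.6 W/m²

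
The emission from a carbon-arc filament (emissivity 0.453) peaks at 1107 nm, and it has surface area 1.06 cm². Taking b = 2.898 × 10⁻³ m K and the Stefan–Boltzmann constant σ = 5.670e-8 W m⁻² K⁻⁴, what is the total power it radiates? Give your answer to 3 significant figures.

P ≈ 128 W

Wien's law: T = b/λ_max = 2.898×10⁻³/1.107×10⁻⁶ = 2617.89 K.
Area A = 1.06 cm² = 1.06×10⁻⁴ m².
Then P = εσAT⁴ = 0.453×5.670×10⁻⁸×1.06×10⁻⁴×(2617.89)⁴ = 128 W.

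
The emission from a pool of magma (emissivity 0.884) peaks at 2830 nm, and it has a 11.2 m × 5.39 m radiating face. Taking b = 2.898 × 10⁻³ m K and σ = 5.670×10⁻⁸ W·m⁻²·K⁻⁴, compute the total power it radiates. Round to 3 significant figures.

Wien's law: T = b/λ_max = 2.898×10⁻³/2.830×10⁻⁶ = 1024.03 K.
Area A = 11.2 × 5.39 = 60.368 m².
Then P = εσAT⁴ = 0.884×5.670×10⁻⁸×60.368×(1024.03)⁴ = 3.33×10⁶ W.

P ≈ 3.33×10⁶ W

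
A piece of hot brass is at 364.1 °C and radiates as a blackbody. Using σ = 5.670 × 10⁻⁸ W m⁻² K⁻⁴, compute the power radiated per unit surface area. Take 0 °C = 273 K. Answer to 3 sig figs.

I ≈ 9.34×10³ W/m²

T = 364.1 °C + 273 = 637.1 K.
Stefan–Boltzmann: I = σT⁴ = 5.670×10⁻⁸ × (637.1)⁴ = 9.34×10³ W/m².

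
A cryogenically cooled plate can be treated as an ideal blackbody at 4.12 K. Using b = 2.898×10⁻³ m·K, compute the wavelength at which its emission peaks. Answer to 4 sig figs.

Wien's displacement law: λ_max = b/T = (2.898×10⁻³ m·K)/(4.12 K) = 7.0340×10⁻⁴ m.
That is 0.7034 mm, in the infrared range.

λ_max ≈ 0.7034 mm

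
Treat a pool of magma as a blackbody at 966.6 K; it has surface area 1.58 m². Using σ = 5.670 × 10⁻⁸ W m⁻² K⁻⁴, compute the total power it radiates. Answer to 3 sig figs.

Area A = 1.58 m².
P = σAT⁴ = 5.670×10⁻⁸ × 1.58 × (966.6)⁴ = 7.82×10⁴ W.

P ≈ 7.82×10⁴ W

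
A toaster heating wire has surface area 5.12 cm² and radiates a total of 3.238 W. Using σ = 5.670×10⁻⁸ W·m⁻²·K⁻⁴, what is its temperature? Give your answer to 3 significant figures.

T ≈ 578 K

Area A = 5.12 cm² = 5.12×10⁻⁴ m².
P = σAT⁴ ⇒ T = (P/(σA))^(1/4) = (3.238/(5.670×10⁻⁸×5.12×10⁻⁴))^(1/4) = 578 K.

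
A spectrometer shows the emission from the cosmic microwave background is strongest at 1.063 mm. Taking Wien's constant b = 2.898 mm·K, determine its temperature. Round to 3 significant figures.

T ≈ 2.73 K

Wien's law gives T = b/λ_max = (2.898×10⁻³ m·K)/(1.063×10⁻³ m) = 2.73 K.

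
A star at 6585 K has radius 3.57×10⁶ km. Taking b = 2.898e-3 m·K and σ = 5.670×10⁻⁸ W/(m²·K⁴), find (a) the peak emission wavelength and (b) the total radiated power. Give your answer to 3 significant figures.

λ_max ≈ 0.440 μm; P ≈ 1.71×10²⁸ W

(a) λ_max = b/T = 2.898×10⁻³/6585 = 4.401×10⁻⁷ m = 0.440 μm.
Surface area A = 4πR² = 4π(3.57×10⁹ m)² = 1.60157×10²⁰ m².
(b) P = σAT⁴ = 5.670×10⁻⁸×1.60157×10²⁰×(6585)⁴ = 1.71×10²⁸ W.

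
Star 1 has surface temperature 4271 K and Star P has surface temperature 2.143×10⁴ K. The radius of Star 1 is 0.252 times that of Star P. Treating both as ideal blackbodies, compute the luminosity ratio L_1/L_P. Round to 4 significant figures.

L_1/L_P ≈ 1.002×10⁻⁴

L ∝ R²T⁴, so L_1/L_P = (R_1/R_P)²(T_1/T_P)⁴ = (0.252)² × (4271/2.143×10⁴)⁴ = 0.063504 × 1.57772×10⁻³ = 1.002×10⁻⁴.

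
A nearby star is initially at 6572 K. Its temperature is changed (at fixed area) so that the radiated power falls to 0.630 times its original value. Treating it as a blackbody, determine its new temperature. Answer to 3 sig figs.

P ∝ T⁴, so T₂/T₁ = (P₂/P₁)^(1/4) = (0.630)^(1/4) = 0.890913.
T₂ = 6572 × 0.890913 = 5.86×10³ K.

T₂ ≈ 5.86×10³ K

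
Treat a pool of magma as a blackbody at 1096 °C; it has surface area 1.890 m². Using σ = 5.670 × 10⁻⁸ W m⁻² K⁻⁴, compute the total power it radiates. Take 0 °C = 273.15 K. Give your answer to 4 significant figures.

T = 1096 °C + 273.15 = 1369.15 K.
Area A = 1.890 m².
P = σAT⁴ = 5.670×10⁻⁸ × 1.890 × (1369.15)⁴ = 3.766×10⁵ W.

P ≈ 3.766×10⁵ W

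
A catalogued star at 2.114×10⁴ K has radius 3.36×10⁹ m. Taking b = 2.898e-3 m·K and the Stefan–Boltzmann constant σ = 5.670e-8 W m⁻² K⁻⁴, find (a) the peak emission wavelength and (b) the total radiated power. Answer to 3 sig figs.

(a) λ_max = b/T = 2.898×10⁻³/2.114×10⁴ = 1.371×10⁻⁷ m = 137 nm.
Surface area A = 4πR² = 4π(3.36×10⁹ m)² = 1.41869×10²⁰ m².
(b) P = σAT⁴ = 5.670×10⁻⁸×1.41869×10²⁰×(2.114×10⁴)⁴ = 1.61×10³⁰ W.

λ_max ≈ 137 nm; P ≈ 1.61×10³⁰ W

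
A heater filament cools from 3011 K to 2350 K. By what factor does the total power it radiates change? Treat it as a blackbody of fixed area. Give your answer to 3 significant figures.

P₂/P₁ ≈ 0.371

P ∝ T⁴, so P₂/P₁ = (T₂/T₁)⁴ = (2350/3011)⁴ = (0.780472)⁴ = 0.371.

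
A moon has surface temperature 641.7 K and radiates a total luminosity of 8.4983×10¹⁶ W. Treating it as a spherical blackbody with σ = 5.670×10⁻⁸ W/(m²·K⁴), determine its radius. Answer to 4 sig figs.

R ≈ 8.387×10⁵ m

L = 4πR²σT⁴ ⇒ R = √(L/(4πσT⁴)).
σT⁴ = 9614.16 W/m², so R = √(8.4983×10¹⁶/(4π×9614.16)) = 8.387×10⁵ m.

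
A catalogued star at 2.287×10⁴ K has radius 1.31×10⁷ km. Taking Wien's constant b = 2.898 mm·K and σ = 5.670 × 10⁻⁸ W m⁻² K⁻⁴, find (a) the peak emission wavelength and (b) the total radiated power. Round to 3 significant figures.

λ_max ≈ 127 nm; P ≈ 3.35×10³¹ W

(a) λ_max = b/T = 2.898×10⁻³/2.287×10⁴ = 1.267×10⁻⁷ m = 127 nm.
Surface area A = 4πR² = 4π(1.31×10¹⁰ m)² = 2.15651×10²¹ m².
(b) P = σAT⁴ = 5.670×10⁻⁸×2.15651×10²¹×(2.287×10⁴)⁴ = 3.35×10³¹ W.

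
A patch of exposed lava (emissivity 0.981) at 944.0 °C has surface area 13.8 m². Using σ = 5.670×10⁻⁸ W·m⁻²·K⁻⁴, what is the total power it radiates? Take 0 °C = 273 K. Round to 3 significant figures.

T = 944.0 °C + 273 = 1217.0 K.
Area A = 13.8 m².
P = εσAT⁴ = 0.981 × 5.670×10⁻⁸ × 13.8 × (1217.0)⁴ = 1.68×10⁶ W.

P ≈ 1.68×10⁶ W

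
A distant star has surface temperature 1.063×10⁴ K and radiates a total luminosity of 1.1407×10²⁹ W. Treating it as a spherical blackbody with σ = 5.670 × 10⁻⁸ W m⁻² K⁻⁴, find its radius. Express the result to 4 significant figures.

L = 4πR²σT⁴ ⇒ R = √(L/(4πσT⁴)).
σT⁴ = 7.23963×10⁸ W/m², so R = √(1.1407×10²⁹/(4π×7.23963×10⁸)) = 3.541×10⁹ m.

R ≈ 3.541×10⁹ m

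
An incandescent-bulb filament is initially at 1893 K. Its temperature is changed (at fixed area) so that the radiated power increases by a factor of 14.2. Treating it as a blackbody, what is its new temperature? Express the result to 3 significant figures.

T₂ ≈ 3.67×10³ K

P ∝ T⁴, so T₂/T₁ = (P₂/P₁)^(1/4) = (14.2)^(1/4) = 1.94121.
T₂ = 1893 × 1.94121 = 3.67×10³ K.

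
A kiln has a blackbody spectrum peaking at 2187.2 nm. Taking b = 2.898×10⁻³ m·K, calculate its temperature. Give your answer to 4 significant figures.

Wien's law gives T = b/λ_max = (2.898×10⁻³ m·K)/(2.1872×10⁻⁶ m) = 1325 K.

T ≈ 1325 K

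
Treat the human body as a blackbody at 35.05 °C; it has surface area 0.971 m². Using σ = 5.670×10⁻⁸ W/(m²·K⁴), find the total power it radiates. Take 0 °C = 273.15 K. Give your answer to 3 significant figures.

P ≈ 497 W

T = 35.05 °C + 273.15 = 308.20 K.
Area A = 0.971 m².
P = σAT⁴ = 5.670×10⁻⁸ × 0.971 × (308.20)⁴ = 497 W.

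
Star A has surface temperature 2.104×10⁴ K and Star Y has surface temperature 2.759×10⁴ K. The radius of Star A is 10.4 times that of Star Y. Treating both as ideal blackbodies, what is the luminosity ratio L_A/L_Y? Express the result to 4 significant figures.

L_A/L_Y ≈ 36.58

L ∝ R²T⁴, so L_A/L_Y = (R_A/R_Y)²(T_A/T_Y)⁴ = (10.4)² × (2.104×10⁴/2.759×10⁴)⁴ = 108.16 × 0.338202 = 36.58.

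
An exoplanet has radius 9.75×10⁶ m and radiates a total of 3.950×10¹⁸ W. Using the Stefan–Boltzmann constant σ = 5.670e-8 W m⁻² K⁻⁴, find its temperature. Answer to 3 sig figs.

T ≈ 491 K

Surface area A = 4πR² = 4π(9.75×10⁶ m)² = 1.19459×10¹⁵ m².
P = σAT⁴ ⇒ T = (P/(σA))^(1/4) = (3.950×10¹⁸/(5.670×10⁻⁸×1.19459×10¹⁵))^(1/4) = 491 K.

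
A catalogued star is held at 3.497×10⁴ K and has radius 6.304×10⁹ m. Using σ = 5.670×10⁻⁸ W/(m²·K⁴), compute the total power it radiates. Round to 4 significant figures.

Surface area A = 4πR² = 4π(6.304×10⁹ m)² = 4.99393×10²⁰ m².
P = σAT⁴ = 5.670×10⁻⁸ × 4.99393×10²⁰ × (3.497×10⁴)⁴ = 4.235×10³¹ W.

P ≈ 4.235×10³¹ W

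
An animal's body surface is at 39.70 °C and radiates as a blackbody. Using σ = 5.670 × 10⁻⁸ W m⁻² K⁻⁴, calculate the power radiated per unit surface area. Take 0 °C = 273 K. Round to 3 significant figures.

T = 39.70 °C + 273 = 312.70 K.
Stefan–Boltzmann: I = σT⁴ = 5.670×10⁻⁸ × (312.70)⁴ = 542 W/m².

I ≈ 542 W/m²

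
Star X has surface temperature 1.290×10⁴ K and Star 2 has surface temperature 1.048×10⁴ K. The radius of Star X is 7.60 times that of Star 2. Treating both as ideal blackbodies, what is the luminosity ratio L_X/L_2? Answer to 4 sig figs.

L ∝ R²T⁴, so L_X/L_2 = (R_X/R_2)²(T_X/T_2)⁴ = (7.60)² × (1.290×10⁴/1.048×10⁴)⁴ = 57.76 × 2.29569 = 132.6.

L_X/L_2 ≈ 132.6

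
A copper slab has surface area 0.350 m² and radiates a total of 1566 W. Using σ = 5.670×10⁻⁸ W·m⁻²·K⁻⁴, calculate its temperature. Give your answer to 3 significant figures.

T ≈ 530 K

Area A = 0.350 m².
P = σAT⁴ ⇒ T = (P/(σA))^(1/4) = (1566/(5.670×10⁻⁸×0.350))^(1/4) = 530 K.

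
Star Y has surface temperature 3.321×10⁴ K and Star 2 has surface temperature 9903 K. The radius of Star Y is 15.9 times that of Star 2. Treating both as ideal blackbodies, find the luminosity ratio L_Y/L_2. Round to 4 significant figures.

L_Y/L_2 ≈ 3.197×10⁴

L ∝ R²T⁴, so L_Y/L_2 = (R_Y/R_2)²(T_Y/T_2)⁴ = (15.9)² × (3.321×10⁴/9903)⁴ = 252.81 × 126.476 = 3.197×10⁴.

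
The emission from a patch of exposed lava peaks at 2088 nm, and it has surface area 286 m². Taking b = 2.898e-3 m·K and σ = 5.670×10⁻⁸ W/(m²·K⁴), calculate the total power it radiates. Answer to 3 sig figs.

P ≈ 6.02×10⁷ W

Wien's law: T = b/λ_max = 2.898×10⁻³/2.088×10⁻⁶ = 1387.93 K.
Area A = 286 m².
Then P = σAT⁴ = 5.670×10⁻⁸×286×(1387.93)⁴ = 6.02×10⁷ W.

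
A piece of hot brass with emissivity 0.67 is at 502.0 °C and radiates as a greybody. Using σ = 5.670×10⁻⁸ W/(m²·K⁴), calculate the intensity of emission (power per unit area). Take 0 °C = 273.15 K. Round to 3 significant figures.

I ≈ 1.37×10⁴ W/m²

T = 502.0 °C + 273.15 = 775.15 K.
Stefan–Boltzmann: I = εσT⁴ = 0.67 × 5.670×10⁻⁸ × (775.15)⁴ = 1.37×10⁴ W/m².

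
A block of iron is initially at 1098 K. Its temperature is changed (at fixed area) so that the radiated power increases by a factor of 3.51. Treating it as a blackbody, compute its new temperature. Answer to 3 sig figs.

T₂ ≈ 1.50×10³ K

P ∝ T⁴, so T₂/T₁ = (P₂/P₁)^(1/4) = (3.51)^(1/4) = 1.36876.
T₂ = 1098 × 1.36876 = 1.50×10³ K.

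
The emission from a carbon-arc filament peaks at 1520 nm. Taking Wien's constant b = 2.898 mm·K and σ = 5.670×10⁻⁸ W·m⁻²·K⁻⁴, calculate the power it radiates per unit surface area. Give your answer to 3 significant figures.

Wien's law: T = b/λ_max = 2.898×10⁻³/1.520×10⁻⁶ = 1906.58 K.
Then I = σT⁴ = 5.670×10⁻⁸×(1906.58)⁴ = 7.49×10⁵ W/m².

I ≈ 7.49×10⁵ W/m²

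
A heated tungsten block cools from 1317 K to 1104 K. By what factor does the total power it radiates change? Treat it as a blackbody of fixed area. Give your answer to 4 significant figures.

P₂/P₁ ≈ 0.4938

P ∝ T⁴, so P₂/P₁ = (T₂/T₁)⁴ = (1104/1317)⁴ = (0.838269)⁴ = 0.4938.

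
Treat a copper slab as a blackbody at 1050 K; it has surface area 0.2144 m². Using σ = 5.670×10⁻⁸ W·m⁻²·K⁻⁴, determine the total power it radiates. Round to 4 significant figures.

Area A = 0.2144 m².
P = σAT⁴ = 5.670×10⁻⁸ × 0.2144 × (1050)⁴ = 1.478×10⁴ W.

P ≈ 1.478×10⁴ W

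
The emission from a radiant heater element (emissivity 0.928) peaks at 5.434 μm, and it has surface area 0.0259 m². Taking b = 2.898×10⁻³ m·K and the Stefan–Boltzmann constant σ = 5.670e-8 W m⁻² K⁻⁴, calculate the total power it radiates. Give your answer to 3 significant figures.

Wien's law: T = b/λ_max = 2.898×10⁻³/5.434×10⁻⁶ = 533.309 K.
Area A = 0.0259 m².
Then P = εσAT⁴ = 0.928×5.670×10⁻⁸×0.0259×(533.309)⁴ = 110 W.

P ≈ 110 W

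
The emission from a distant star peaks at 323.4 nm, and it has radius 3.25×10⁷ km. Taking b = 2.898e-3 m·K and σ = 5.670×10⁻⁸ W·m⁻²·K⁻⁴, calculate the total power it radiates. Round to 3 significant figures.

Wien's law: T = b/λ_max = 2.898×10⁻³/3.234×10⁻⁷ = 8961.04 K.
Surface area A = 4πR² = 4π(3.25×10¹⁰ m)² = 1.32732×10²² m².
Then P = σAT⁴ = 5.670×10⁻⁸×1.32732×10²²×(8961.04)⁴ = 4.85×10³⁰ W.

P ≈ 4.85×10³⁰ W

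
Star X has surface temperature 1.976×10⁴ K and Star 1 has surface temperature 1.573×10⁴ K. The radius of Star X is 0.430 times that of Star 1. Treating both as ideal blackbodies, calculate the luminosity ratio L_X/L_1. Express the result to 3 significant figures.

L ∝ R²T⁴, so L_X/L_1 = (R_X/R_1)²(T_X/T_1)⁴ = (0.430)² × (1.976×10⁴/1.573×10⁴)⁴ = 0.1849 × 2.49019 = 0.460.

L_X/L_1 ≈ 0.460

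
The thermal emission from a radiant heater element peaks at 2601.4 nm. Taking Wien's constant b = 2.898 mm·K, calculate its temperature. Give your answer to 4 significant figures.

T ≈ 1114 K

Wien's law gives T = b/λ_max = (2.898×10⁻³ m·K)/(2.6014×10⁻⁶ m) = 1114 K.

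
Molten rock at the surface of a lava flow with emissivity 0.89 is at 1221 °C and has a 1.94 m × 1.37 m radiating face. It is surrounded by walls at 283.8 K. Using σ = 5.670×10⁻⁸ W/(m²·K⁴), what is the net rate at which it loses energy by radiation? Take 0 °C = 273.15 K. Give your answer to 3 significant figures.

Net loss ≈ 6.68×10⁵ W

T = 1221 °C + 273.15 = 1494.15 K.
Area A = 1.94 × 1.37 = 2.6578 m².
Net radiated power P_net = εσA(T⁴ − T₀⁴) = 0.89×5.670×10⁻⁸×2.6578×(1494.15⁴ − 283.8⁴).
T⁴ − T₀⁴ = 4.98399×10¹² − 6.48708×10⁹ = 4.97750×10¹² K⁴, so P_net = 6.68×10⁵ W.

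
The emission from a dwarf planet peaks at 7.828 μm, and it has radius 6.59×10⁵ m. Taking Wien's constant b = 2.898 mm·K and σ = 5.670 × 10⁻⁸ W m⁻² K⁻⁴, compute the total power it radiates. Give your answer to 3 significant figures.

Wien's law: T = b/λ_max = 2.898×10⁻³/7.828×10⁻⁶ = 370.210 K.
Surface area A = 4πR² = 4π(6.59×10⁵ m)² = 5.45734×10¹² m².
Then P = σAT⁴ = 5.670×10⁻⁸×5.45734×10¹²×(370.210)⁴ = 5.81×10¹⁵ W.

P ≈ 5.81×10¹⁵ W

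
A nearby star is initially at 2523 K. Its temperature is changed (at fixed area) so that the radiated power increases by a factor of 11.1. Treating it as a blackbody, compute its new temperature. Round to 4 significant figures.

T₂ ≈ 4605 K

P ∝ T⁴, so T₂/T₁ = (P₂/P₁)^(1/4) = (11.1)^(1/4) = 1.82529.
T₂ = 2523 × 1.82529 = 4605 K.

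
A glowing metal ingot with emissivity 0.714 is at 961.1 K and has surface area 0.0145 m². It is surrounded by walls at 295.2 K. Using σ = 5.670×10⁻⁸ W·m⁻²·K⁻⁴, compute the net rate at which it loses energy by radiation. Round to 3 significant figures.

Net loss ≈ 496 W

Area A = 0.0145 m².
Net radiated power P_net = εσA(T⁴ − T₀⁴) = 0.714×5.670×10⁻⁸×0.0145×(961.1⁴ − 295.2⁴).
T⁴ − T₀⁴ = 8.53246×10¹¹ − 7.59391×10⁹ = 8.45652×10¹¹ K⁴, so P_net = 496 W.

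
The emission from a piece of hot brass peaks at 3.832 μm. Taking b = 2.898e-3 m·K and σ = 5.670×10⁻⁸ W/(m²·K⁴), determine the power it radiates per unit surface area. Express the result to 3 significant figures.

Wien's law: T = b/λ_max = 2.898×10⁻³/3.832×10⁻⁶ = 756.263 K.
Then I = σT⁴ = 5.670×10⁻⁸×(756.263)⁴ = 1.85×10⁴ W/m².

I ≈ 1.85×10⁴ W/m²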